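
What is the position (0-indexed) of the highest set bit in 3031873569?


0b10110100101101101011100000100001. Highest set bit at position 31

31


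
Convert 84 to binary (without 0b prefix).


84 = 1010100 in binary

1010100


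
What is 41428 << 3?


0b1010000111010100 << 3 = 0b1010000111010100000 = 331424

331424


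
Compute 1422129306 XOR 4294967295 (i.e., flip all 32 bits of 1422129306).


1422129306 ^ 4294967295 = 2872837989

2872837989


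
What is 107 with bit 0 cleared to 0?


107 & ~(1 << 0) = 106

106


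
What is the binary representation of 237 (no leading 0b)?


237 = 11101101 in binary

11101101


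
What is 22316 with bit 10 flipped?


22316 ^ (1 << 10) = 22316 ^ 1024 = 21292

21292


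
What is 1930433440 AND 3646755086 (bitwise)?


0b1110011000100000001001110100000 & 0b11011001010111010001000100001110 = 0b1010001000100000001000100000000 = 1360007424

1360007424


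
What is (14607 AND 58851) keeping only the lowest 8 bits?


Step 1: 14607 & 58851 = 8451
Step 2: 8451 & 255 = 3

3


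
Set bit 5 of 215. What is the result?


215 | (1 << 5) = 215 | 32 = 247

247


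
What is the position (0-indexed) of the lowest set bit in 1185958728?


0b1000110101100000100101101001000. Lowest set bit at position 3

3


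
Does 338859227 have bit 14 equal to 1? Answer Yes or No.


0b10100001100101001010011011011, bit 14 = 0. No

No


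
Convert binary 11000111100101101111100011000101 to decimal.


11000111100101101111100011000101 in decimal = 3348560069

3348560069


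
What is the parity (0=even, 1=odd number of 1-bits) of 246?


0b11110110 has 6 ones => parity 0

0


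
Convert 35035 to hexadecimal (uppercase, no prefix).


35035 = 88DB hex

88DB


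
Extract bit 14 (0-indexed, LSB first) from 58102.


0b1110001011110110, position 14 = 1

1


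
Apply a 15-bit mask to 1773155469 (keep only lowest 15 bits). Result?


1773155469 & 32767 = 13453

13453


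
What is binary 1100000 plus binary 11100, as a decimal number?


1100000 + 11100 = 1111100 = 124

124


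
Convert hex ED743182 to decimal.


ED743182 hex = 3983815042 decimal

3983815042


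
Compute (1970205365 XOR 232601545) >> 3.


Step 1: 1970205365 ^ 232601545 = 2025047420
Step 2: 2025047420 >> 3 = 253130927

253130927


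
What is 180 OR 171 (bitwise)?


0b10110100 | 0b10101011 = 0b10111111 = 191

191


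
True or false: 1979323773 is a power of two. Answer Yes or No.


0b1110101111110100001010101111101. Multiple bits set => No

No


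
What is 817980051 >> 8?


0b110000110000010110001010010011 >> 8 = 0b1100001100000101100010 = 3195234

3195234


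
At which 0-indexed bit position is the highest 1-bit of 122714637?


0b111010100000111101000001101. Highest set bit at position 26

26


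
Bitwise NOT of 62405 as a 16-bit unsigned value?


~0b1111001111000101 = 0b110000111010 = 3130 (16-bit unsigned)

3130


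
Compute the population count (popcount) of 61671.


0b1111000011100111 has 10 set bits

10


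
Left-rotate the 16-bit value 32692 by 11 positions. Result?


Rotate 0b111111110110100 left by 11 (16-bit) = 0b1010001111111101 = 41981

41981


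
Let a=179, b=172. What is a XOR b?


179 ^ 172 = 31

31


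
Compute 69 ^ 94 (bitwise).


0b1000101 ^ 0b1011110 = 0b11011 = 27

27


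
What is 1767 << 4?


0b11011100111 << 4 = 0b110111001110000 = 28272

28272


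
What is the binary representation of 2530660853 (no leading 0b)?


2530660853 = 10010110110101101101000111110101 in binary

10010110110101101101000111110101


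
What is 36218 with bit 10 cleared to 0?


36218 & ~(1 << 10) = 35194

35194


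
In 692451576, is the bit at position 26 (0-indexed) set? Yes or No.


0b101001010001011111100011111000, bit 26 = 0. No

No


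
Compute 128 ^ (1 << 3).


128 ^ (1 << 3) = 128 ^ 8 = 136

136


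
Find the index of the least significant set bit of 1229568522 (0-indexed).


0b1001001010010011011101000001010. Lowest set bit at position 1

1


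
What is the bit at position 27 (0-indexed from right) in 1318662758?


0b1001110100110010011001001100110, position 27 = 1

1


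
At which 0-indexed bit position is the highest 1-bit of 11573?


0b10110100110101. Highest set bit at position 13

13


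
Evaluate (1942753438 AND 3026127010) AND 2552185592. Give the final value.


Step 1: 1942753438 & 3026127010 = 810287234
Step 2: 810287234 & 2552185592 = 269222016

269222016


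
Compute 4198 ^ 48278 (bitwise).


0b1000001100110 ^ 0b1011110010010110 = 0b1010110011110000 = 44272

44272


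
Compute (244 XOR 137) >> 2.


Step 1: 244 ^ 137 = 125
Step 2: 125 >> 2 = 31

31


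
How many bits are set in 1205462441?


0b1000111110110011110010110101001 has 18 set bits

18


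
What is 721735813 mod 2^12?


721735813 & 4095 = 133

133


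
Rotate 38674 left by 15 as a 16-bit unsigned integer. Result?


Rotate 0b1001011100010010 left by 15 (16-bit) = 0b100101110001001 = 19337

19337


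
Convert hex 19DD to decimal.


19DD hex = 6621 decimal

6621


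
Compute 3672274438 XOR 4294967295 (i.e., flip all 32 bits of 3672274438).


3672274438 ^ 4294967295 = 622692857

622692857


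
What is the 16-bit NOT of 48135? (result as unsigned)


~0b1011110000000111 = 0b100001111111000 = 17400 (16-bit unsigned)

17400


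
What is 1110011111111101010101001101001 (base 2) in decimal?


1110011111111101010101001101001 in decimal = 1946069609

1946069609


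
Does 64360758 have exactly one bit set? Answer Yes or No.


0b11110101100001000100110110. Multiple bits set => No

No


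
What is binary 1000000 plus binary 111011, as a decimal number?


1000000 + 111011 = 1111011 = 123

123


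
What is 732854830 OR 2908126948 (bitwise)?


0b101011101011100111101000101110 | 0b10101101010101100111111011100100 = 0b10101111111111100111111011101110 = 2952691438

2952691438


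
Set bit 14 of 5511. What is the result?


5511 | (1 << 14) = 5511 | 16384 = 21895

21895


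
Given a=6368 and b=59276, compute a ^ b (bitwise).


6368 ^ 59276 = 65388

65388


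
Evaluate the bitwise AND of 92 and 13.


0b1011100 & 0b1101 = 0b1100 = 12

12


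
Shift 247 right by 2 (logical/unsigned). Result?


0b11110111 >> 2 = 0b111101 = 61

61


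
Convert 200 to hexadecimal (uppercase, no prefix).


200 = C8 hex

C8


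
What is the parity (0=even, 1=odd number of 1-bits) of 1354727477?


0b1010000101111111000000000110101 has 14 ones => parity 0

0


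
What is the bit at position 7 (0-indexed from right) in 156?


0b10011100, position 7 = 1

1


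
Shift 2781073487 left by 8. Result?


0b10100101110000111101000001001111 << 8 = 0b1010010111000011110100000100111100000000 = 711954812672

711954812672


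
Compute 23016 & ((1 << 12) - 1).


23016 & 4095 = 2536

2536


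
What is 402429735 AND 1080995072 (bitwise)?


0b10111111111001001011100100111 & 0b1000000011011101010110100000000 = 0b11011001000010100000000 = 7111936

7111936


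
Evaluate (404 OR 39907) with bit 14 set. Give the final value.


Step 1: 404 | 39907 = 39927
Step 2: 39927 | (1 << 14) = 39927 | 16384 = 56311

56311


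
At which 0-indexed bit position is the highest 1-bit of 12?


0b1100. Highest set bit at position 3

3


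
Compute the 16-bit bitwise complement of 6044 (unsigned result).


~0b1011110011100 = 0b1110100001100011 = 59491 (16-bit unsigned)

59491


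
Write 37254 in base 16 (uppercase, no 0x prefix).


37254 = 9186 hex

9186


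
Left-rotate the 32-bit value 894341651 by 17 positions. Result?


Rotate 0b110101010011101001001000010011 left by 17 (32-bit) = 0b100100001001100110101010011101 = 606497437

606497437


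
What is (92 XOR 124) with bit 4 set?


Step 1: 92 ^ 124 = 32
Step 2: 32 | (1 << 4) = 32 | 16 = 48

48


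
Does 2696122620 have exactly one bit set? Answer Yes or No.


0b10100000101100111001000011111100. Multiple bits set => No

No


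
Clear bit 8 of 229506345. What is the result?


229506345 & ~(1 << 8) = 229506089

229506089


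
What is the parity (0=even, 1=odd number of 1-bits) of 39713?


0b1001101100100001 has 7 ones => parity 1

1


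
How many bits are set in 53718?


0b1101000111010110 has 9 set bits

9


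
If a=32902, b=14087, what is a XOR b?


32902 ^ 14087 = 46977

46977


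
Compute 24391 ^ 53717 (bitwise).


0b101111101000111 ^ 0b1101000111010101 = 0b1000111010010010 = 36498

36498


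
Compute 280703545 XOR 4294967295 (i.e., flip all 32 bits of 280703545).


280703545 ^ 4294967295 = 4014263750

4014263750


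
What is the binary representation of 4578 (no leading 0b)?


4578 = 1000111100010 in binary

1000111100010


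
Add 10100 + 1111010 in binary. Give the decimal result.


10100 + 1111010 = 10001110 = 142

142


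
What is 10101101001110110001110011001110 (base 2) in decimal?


10101101001110110001110011001110 in decimal = 2906332366

2906332366


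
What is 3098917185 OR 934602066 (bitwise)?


0b10111000101101011011100101000001 | 0b110111101101001110010101010010 = 0b10111111101101011111110101010011 = 3216375123

3216375123


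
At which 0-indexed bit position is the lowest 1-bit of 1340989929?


0b1001111111011011110000111101001. Lowest set bit at position 0

0


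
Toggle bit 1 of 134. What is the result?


134 ^ (1 << 1) = 134 ^ 2 = 132

132


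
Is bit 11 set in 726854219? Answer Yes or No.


0b101011010100101110101001001011, bit 11 = 1. Yes

Yes


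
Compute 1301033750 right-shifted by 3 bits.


0b1001101100011000011001100010110 >> 3 = 0b1001101100011000011001100010 = 162629218

162629218


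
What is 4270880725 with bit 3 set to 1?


4270880725 | (1 << 3) = 4270880725 | 8 = 4270880733

4270880733


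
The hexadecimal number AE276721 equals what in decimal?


AE276721 hex = 2921817889 decimal

2921817889


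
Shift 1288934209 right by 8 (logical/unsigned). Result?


0b1001100110100111001001101000001 >> 8 = 0b10011001101001110010011 = 5034899

5034899


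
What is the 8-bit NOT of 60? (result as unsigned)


~0b111100 = 0b11000011 = 195 (8-bit unsigned)

195


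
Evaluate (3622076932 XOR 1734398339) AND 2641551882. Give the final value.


Step 1: 3622076932 ^ 1734398339 = 2961462151
Step 2: 2961462151 & 2641551882 = 2415936002

2415936002


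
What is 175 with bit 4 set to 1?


175 | (1 << 4) = 175 | 16 = 191

191


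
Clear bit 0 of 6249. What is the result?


6249 & ~(1 << 0) = 6248

6248


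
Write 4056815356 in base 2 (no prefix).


4056815356 = 11110001110011100001011011111100 in binary

11110001110011100001011011111100


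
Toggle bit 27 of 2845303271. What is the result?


2845303271 ^ (1 << 27) = 2845303271 ^ 134217728 = 2711085543

2711085543


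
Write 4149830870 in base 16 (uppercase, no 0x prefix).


4149830870 = F75964D6 hex

F75964D6


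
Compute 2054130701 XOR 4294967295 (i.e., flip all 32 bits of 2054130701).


2054130701 ^ 4294967295 = 2240836594

2240836594


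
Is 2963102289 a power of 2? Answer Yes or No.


0b10110000100111010101101001010001. Multiple bits set => No

No


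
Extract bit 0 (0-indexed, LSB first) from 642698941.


0b100110010011101100111010111101, position 0 = 1

1


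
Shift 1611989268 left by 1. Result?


0b1100000000101010000000100010100 << 1 = 0b11000000001010100000001000101000 = 3223978536

3223978536


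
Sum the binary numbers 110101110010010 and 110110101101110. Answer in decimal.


110101110010010 + 110110101101110 = 1101100100000000 = 55552

55552


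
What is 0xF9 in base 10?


F9 hex = 249 decimal

249


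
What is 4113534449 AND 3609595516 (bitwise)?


0b11110101001011111000110111110001 & 0b11010111001001100000111001111100 = 0b11010101001001100000110001110000 = 3576040560

3576040560


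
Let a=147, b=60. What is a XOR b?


147 ^ 60 = 175

175


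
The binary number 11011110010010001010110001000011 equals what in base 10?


11011110010010001010110001000011 in decimal = 3729304643

3729304643


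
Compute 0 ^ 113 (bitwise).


0b0 ^ 0b1110001 = 0b1110001 = 113

113


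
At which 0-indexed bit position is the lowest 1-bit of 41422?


0b1010000111001110. Lowest set bit at position 1

1


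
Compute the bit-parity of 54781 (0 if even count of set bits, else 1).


0b1101010111111101 has 12 ones => parity 0

0


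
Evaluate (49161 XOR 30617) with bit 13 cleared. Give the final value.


Step 1: 49161 ^ 30617 = 46992
Step 2: 46992 & ~(1 << 13) = 38800

38800


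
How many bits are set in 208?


0b11010000 has 3 set bits

3


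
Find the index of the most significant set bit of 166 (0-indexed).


0b10100110. Highest set bit at position 7

7


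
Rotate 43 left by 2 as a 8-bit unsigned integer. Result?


Rotate 0b101011 left by 2 (8-bit) = 0b10101100 = 172

172


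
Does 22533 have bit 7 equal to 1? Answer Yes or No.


0b101100000000101, bit 7 = 0. No

No


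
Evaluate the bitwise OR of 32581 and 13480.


0b111111101000101 | 0b11010010101000 = 0b111111111101101 = 32749

32749


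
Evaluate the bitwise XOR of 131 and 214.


0b10000011 ^ 0b11010110 = 0b1010101 = 85

85


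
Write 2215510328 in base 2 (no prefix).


2215510328 = 10000100000011100000000100111000 in binary

10000100000011100000000100111000


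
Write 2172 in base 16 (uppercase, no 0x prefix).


2172 = 87C hex

87C


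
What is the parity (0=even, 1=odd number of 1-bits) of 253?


0b11111101 has 7 ones => parity 1

1


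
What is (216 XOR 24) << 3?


Step 1: 216 ^ 24 = 192
Step 2: 192 << 3 = 1536

1536


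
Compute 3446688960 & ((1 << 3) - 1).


3446688960 & 7 = 0

0


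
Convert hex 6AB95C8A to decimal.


6AB95C8A hex = 1790532746 decimal

1790532746


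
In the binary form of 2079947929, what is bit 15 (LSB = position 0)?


0b1111011111110010111110010011001, position 15 = 0

0


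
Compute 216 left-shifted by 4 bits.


0b11011000 << 4 = 0b110110000000 = 3456

3456


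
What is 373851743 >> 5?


0b10110010010001000011001011111 >> 5 = 0b101100100100010000110010 = 11682866

11682866


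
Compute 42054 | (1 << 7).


42054 | (1 << 7) = 42054 | 128 = 42182

42182


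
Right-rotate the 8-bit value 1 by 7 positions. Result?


Rotate 0b1 right by 7 (8-bit) = 0b10 = 2

2


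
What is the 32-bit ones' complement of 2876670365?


2876670365 ^ 4294967295 = 1418296930

1418296930


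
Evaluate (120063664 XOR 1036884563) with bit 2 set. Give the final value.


Step 1: 120063664 ^ 1036884563 = 988126435
Step 2: 988126435 | (1 << 2) = 988126435 | 4 = 988126439

988126439


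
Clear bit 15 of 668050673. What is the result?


668050673 & ~(1 << 15) = 668017905

668017905


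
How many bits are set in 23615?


0b101110000111111 has 10 set bits

10


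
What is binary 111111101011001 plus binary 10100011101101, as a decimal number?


111111101011001 + 10100011101101 = 1010100001000110 = 43078

43078


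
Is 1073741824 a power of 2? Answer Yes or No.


0b1000000000000000000000000000000. Only one bit set => Yes

Yes


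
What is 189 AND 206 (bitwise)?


0b10111101 & 0b11001110 = 0b10001100 = 140

140


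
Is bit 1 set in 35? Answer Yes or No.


0b100011, bit 1 = 1. Yes

Yes


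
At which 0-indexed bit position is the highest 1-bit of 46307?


0b1011010011100011. Highest set bit at position 15

15


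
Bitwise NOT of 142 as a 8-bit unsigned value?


~0b10001110 = 0b1110001 = 113 (8-bit unsigned)

113


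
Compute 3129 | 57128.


0b110000111001 | 0b1101111100101000 = 0b1101111100111001 = 57145

57145


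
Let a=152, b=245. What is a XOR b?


152 ^ 245 = 109

109


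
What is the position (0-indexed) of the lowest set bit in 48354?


0b1011110011100010. Lowest set bit at position 1

1


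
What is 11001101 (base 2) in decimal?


11001101 in decimal = 205

205


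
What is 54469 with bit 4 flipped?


54469 ^ (1 << 4) = 54469 ^ 16 = 54485

54485


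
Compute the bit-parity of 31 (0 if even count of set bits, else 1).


0b11111 has 5 ones => parity 1

1


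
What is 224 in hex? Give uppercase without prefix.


224 = E0 hex

E0


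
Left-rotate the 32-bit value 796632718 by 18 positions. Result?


Rotate 0b101111011110111010011010001110 left by 18 (32-bit) = 0b10011010001110001011110111101110 = 2587409902

2587409902


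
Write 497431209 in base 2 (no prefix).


497431209 = 11101101001100011001010101001 in binary

11101101001100011001010101001


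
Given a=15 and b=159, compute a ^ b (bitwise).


15 ^ 159 = 144

144


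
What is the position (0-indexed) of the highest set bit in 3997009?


0b1111001111110101010001. Highest set bit at position 21

21


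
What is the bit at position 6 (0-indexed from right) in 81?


0b1010001, position 6 = 1

1


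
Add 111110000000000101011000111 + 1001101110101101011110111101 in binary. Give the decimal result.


111110000000000101011000111 + 1001101110101101011110111101 = 10001011110101110001010000100 = 293266052

293266052


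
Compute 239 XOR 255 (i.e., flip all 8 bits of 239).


239 ^ 255 = 16

16


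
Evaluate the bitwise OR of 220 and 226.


0b11011100 | 0b11100010 = 0b11111110 = 254

254


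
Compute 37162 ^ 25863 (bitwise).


0b1001000100101010 ^ 0b110010100000111 = 0b1111010000101101 = 62509

62509


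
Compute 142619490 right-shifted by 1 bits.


0b1000100000000011001101100010 >> 1 = 0b100010000000001100110110001 = 71309745

71309745


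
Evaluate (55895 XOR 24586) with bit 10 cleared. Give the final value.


Step 1: 55895 ^ 24586 = 47709
Step 2: 47709 & ~(1 << 10) = 47709

47709


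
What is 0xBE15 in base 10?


BE15 hex = 48661 decimal

48661


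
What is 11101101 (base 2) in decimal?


11101101 in decimal = 237

237


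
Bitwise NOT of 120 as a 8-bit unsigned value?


~0b1111000 = 0b10000111 = 135 (8-bit unsigned)

135


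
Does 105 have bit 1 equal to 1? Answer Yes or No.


0b1101001, bit 1 = 0. No

No


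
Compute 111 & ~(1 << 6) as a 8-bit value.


111 & ~(1 << 6) = 47

47


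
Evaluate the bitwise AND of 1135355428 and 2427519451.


0b1000011101011000010011000100100 & 0b10010000101100010000000111011011 = 0b101000000000000000000000 = 10485760

10485760


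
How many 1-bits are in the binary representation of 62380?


0b1111001110101100 has 10 set bits

10


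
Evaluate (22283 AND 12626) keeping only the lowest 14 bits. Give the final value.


Step 1: 22283 & 12626 = 4354
Step 2: 4354 & 16383 = 4354

4354


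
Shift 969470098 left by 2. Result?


0b111001110010001111000010010010 << 2 = 0b11100111001000111100001001001000 = 3877880392

3877880392


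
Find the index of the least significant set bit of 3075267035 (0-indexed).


0b10110111010011001101100111011011. Lowest set bit at position 0

0


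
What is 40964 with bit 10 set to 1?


40964 | (1 << 10) = 40964 | 1024 = 41988

41988


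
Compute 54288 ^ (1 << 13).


54288 ^ (1 << 13) = 54288 ^ 8192 = 62480

62480


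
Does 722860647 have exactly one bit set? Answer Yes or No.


0b101011000101011111101001100111. Multiple bits set => No

No


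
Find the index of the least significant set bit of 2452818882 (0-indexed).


0b10010010001100110000101111000010. Lowest set bit at position 1

1


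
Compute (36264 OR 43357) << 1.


Step 1: 36264 | 43357 = 44541
Step 2: 44541 << 1 = 89082

89082


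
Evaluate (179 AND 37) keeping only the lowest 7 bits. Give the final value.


Step 1: 179 & 37 = 33
Step 2: 33 & 127 = 33

33


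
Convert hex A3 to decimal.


A3 hex = 163 decimal

163


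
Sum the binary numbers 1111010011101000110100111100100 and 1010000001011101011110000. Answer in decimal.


1111010011101000110100111100100 + 1010000001011101011110000 = 1111011101101010010010011010100 = 2075469012

2075469012


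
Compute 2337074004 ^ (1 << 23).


2337074004 ^ (1 << 23) = 2337074004 ^ 8388608 = 2345462612

2345462612


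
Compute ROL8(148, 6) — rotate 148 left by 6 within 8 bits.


Rotate 0b10010100 left by 6 (8-bit) = 0b100101 = 37

37


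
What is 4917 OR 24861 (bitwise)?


0b1001100110101 | 0b110000100011101 = 0b111001100111101 = 29501

29501


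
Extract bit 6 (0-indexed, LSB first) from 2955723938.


0b10110000001011001100010010100010, position 6 = 0

0


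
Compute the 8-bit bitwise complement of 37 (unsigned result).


~0b100101 = 0b11011010 = 218 (8-bit unsigned)

218


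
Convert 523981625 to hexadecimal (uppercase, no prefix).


523981625 = 1F3B5339 hex

1F3B5339


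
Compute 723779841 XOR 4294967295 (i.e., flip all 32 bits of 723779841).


723779841 ^ 4294967295 = 3571187454

3571187454


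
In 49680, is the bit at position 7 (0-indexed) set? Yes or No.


0b1100001000010000, bit 7 = 0. No

No


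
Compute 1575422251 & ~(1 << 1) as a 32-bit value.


1575422251 & ~(1 << 1) = 1575422249

1575422249


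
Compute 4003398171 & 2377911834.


0b11101110100111110000001000011011 & 0b10001101101111000000111000011010 = 0b10001100100111000000001000011010 = 2359034394

2359034394


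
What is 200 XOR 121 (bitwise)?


0b11001000 ^ 0b1111001 = 0b10110001 = 177

177


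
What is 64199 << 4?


0b1111101011000111 << 4 = 0b11111010110001110000 = 1027184

1027184


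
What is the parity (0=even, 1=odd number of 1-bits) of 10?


0b1010 has 2 ones => parity 0

0


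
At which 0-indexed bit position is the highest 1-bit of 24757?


0b110000010110101. Highest set bit at position 14

14


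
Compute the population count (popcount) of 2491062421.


0b10010100011110101001100010010101 has 15 set bits

15


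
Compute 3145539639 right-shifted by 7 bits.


0b10111011011111010010000000110111 >> 7 = 0b1011101101111101001000000 = 24574528

24574528


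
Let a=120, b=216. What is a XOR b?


120 ^ 216 = 160

160


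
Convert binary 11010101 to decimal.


11010101 in decimal = 213

213


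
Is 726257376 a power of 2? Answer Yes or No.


0b101011010010011100111011100000. Multiple bits set => No

No


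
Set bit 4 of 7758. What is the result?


7758 | (1 << 4) = 7758 | 16 = 7774

7774


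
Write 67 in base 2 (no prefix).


67 = 1000011 in binary

1000011


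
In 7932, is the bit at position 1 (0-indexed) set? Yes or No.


0b1111011111100, bit 1 = 0. No

No


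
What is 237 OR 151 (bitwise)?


0b11101101 | 0b10010111 = 0b11111111 = 255

255


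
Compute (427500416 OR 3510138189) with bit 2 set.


Step 1: 427500416 | 3510138189 = 3648747469
Step 2: 3648747469 | (1 << 2) = 3648747469 | 4 = 3648747469

3648747469


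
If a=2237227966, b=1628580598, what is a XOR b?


2237227966 ^ 1628580598 = 3830139208

3830139208


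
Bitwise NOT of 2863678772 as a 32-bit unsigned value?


~0b10101010101100000100010100110100 = 0b1010101010011111011101011001011 = 1431288523 (32-bit unsigned)

1431288523


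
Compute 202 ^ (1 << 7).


202 ^ (1 << 7) = 202 ^ 128 = 74

74


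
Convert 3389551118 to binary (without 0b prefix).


3389551118 = 11001010000010000111001000001110 in binary

11001010000010000111001000001110


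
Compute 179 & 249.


0b10110011 & 0b11111001 = 0b10110001 = 177

177


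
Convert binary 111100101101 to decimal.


111100101101 in decimal = 3885

3885


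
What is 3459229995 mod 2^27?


3459229995 & 134217727 = 103786795

103786795


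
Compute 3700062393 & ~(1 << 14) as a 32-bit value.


3700062393 & ~(1 << 14) = 3700046009

3700046009


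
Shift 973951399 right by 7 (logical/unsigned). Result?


0b111010000011010101000110100111 >> 7 = 0b11101000001101010100011 = 7608995

7608995


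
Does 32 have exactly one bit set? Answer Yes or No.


0b100000. Only one bit set => Yes

Yes


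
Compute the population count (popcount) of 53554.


0b1101000100110010 has 7 set bits

7


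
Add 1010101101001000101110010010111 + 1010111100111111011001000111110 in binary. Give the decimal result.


1010101101001000101110010010111 + 1010111100111111011001000111110 = 10101101010001000000111011010101 = 2906918613

2906918613


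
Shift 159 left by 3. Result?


0b10011111 << 3 = 0b10011111000 = 1272

1272


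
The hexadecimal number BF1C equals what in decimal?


BF1C hex = 48924 decimal

48924


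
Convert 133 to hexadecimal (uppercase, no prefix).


133 = 85 hex

85


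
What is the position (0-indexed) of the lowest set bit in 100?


0b1100100. Lowest set bit at position 2

2


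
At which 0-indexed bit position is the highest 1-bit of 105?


0b1101001. Highest set bit at position 6

6


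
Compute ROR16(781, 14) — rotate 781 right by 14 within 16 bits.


Rotate 0b1100001101 right by 14 (16-bit) = 0b110000110100 = 3124

3124


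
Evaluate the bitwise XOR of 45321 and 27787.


0b1011000100001001 ^ 0b110110010001011 = 0b1101110110000010 = 56706

56706


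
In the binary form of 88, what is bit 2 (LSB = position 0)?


0b1011000, position 2 = 0

0


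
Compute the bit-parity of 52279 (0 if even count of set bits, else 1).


0b1100110000110111 has 9 ones => parity 1

1


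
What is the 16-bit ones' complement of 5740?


5740 ^ 65535 = 59795

59795


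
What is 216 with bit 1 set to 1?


216 | (1 << 1) = 216 | 2 = 218

218


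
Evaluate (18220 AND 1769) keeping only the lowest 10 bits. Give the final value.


Step 1: 18220 & 1769 = 1576
Step 2: 1576 & 1023 = 552

552


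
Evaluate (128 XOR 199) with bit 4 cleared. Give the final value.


Step 1: 128 ^ 199 = 71
Step 2: 71 & ~(1 << 4) = 71

71


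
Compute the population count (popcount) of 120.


0b1111000 has 4 set bits

4


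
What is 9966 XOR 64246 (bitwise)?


0b10011011101110 ^ 0b1111101011110110 = 0b1101110000011000 = 56344

56344


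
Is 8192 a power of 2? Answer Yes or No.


0b10000000000000. Only one bit set => Yes

Yes


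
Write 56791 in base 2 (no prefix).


56791 = 1101110111010111 in binary

1101110111010111


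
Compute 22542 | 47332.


0b101100000001110 | 0b1011100011100100 = 0b1111100011101110 = 63726

63726


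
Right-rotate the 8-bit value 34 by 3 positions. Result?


Rotate 0b100010 right by 3 (8-bit) = 0b1000100 = 68

68


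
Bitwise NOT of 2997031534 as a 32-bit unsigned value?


~0b10110010101000110001001001101110 = 0b1001101010111001110110110010001 = 1297935761 (32-bit unsigned)

1297935761


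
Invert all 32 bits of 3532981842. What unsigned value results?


3532981842 ^ 4294967295 = 761985453

761985453


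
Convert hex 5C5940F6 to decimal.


5C5940F6 hex = 1549353206 decimal

1549353206


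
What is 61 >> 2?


0b111101 >> 2 = 0b1111 = 15

15


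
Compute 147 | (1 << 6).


147 | (1 << 6) = 147 | 64 = 211

211


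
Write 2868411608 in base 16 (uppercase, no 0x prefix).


2868411608 = AAF87CD8 hex

AAF87CD8


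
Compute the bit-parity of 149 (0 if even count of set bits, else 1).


0b10010101 has 4 ones => parity 0

0


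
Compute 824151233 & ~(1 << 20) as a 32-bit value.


824151233 & ~(1 << 20) = 823102657

823102657


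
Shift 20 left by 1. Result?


0b10100 << 1 = 0b101000 = 40

40


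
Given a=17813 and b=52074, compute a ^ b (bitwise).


17813 ^ 52074 = 36607

36607


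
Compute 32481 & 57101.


0b111111011100001 & 0b1101111100001101 = 0b101111000000001 = 24065

24065


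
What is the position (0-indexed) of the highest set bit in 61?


0b111101. Highest set bit at position 5

5


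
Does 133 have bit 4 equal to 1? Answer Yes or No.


0b10000101, bit 4 = 0. No

No


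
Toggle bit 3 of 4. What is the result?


4 ^ (1 << 3) = 4 ^ 8 = 12

12


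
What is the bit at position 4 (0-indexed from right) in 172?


0b10101100, position 4 = 0

0


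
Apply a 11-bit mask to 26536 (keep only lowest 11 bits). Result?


26536 & 2047 = 1960

1960


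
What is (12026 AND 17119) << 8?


Step 1: 12026 & 17119 = 730
Step 2: 730 << 8 = 186880

186880


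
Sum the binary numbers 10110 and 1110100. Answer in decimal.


10110 + 1110100 = 10001010 = 138

138


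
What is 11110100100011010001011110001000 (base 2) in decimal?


11110100100011010001011110001000 in decimal = 4102887304

4102887304


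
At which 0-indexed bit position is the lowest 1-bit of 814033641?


0b110000100001010010101011101001. Lowest set bit at position 0

0


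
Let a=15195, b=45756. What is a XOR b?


15195 ^ 45756 = 35303

35303


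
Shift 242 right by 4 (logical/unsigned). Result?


0b11110010 >> 4 = 0b1111 = 15

15


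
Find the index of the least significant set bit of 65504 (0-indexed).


0b1111111111100000. Lowest set bit at position 5

5


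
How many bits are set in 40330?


0b1001110110001010 has 8 set bits

8


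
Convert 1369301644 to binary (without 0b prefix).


1369301644 = 1010001100111011110001010001100 in binary

1010001100111011110001010001100


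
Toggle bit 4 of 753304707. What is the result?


753304707 ^ (1 << 4) = 753304707 ^ 16 = 753304723

753304723


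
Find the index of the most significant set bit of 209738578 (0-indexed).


0b1100100000000101101101010010. Highest set bit at position 27

27


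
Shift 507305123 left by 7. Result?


0b11110001111001101110010100011 << 7 = 0b111100011110011011100101000110000000 = 64935055744

64935055744


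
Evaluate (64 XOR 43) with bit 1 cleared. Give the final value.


Step 1: 64 ^ 43 = 107
Step 2: 107 & ~(1 << 1) = 105

105


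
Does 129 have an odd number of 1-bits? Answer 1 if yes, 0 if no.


0b10000001 has 2 ones => parity 0

0


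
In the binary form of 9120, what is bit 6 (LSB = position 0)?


0b10001110100000, position 6 = 0

0


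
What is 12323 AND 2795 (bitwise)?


0b11000000100011 & 0b101011101011 = 0b100011 = 35

35


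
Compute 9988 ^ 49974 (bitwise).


0b10011100000100 ^ 0b1100001100110110 = 0b1110010000110010 = 58418

58418


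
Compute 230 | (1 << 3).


230 | (1 << 3) = 230 | 8 = 238

238


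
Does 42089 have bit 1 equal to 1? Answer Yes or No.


0b1010010001101001, bit 1 = 0. No

No


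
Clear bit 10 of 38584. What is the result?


38584 & ~(1 << 10) = 37560

37560


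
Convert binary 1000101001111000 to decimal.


1000101001111000 in decimal = 35448

35448


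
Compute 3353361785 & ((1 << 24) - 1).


3353361785 & 16777215 = 14695801

14695801


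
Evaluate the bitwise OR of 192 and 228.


0b11000000 | 0b11100100 = 0b11100100 = 228

228


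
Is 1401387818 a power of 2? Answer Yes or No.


0b1010011100001110111101100101010. Multiple bits set => No

No


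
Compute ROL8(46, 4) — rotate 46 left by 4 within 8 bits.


Rotate 0b101110 left by 4 (8-bit) = 0b11100010 = 226

226


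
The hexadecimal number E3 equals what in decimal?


E3 hex = 227 decimal

227


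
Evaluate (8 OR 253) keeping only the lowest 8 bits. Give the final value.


Step 1: 8 | 253 = 253
Step 2: 253 & 255 = 253

253


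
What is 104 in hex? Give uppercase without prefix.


104 = 68 hex

68


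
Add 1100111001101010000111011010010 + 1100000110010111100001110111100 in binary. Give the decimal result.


1100111001101010000111011010010 + 1100000110010111100001110111100 = 11001000000000001101001010001110 = 3355497102

3355497102


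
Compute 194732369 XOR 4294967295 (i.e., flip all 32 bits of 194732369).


194732369 ^ 4294967295 = 4100234926

4100234926


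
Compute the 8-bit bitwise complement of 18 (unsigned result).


~0b10010 = 0b11101101 = 237 (8-bit unsigned)

237


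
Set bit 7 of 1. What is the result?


1 | (1 << 7) = 1 | 128 = 129

129


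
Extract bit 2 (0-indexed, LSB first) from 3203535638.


0b10111110111100100001001100010110, position 2 = 1

1


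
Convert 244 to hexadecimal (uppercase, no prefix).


244 = F4 hex

F4


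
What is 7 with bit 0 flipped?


7 ^ (1 << 0) = 7 ^ 1 = 6

6


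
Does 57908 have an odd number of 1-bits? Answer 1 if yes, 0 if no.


0b1110001000110100 has 7 ones => parity 1

1


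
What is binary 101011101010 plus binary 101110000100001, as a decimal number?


101011101010 + 101110000100001 = 110011100001011 = 26379

26379


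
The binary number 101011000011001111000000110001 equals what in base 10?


101011000011001111000000110001 in decimal = 722268209

722268209


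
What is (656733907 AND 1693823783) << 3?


Step 1: 656733907 & 1693823783 = 606384643
Step 2: 606384643 << 3 = 4851077144

4851077144


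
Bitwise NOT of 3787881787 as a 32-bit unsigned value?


~0b11100001110001100111110100111011 = 0b11110001110011000001011000100 = 507085508 (32-bit unsigned)

507085508


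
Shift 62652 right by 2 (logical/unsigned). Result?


0b1111010010111100 >> 2 = 0b11110100101111 = 15663

15663


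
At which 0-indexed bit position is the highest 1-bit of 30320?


0b111011001110000. Highest set bit at position 14

14


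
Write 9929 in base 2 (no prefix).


9929 = 10011011001001 in binary

10011011001001


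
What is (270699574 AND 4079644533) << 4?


Step 1: 270699574 & 4079644533 = 270666804
Step 2: 270666804 << 4 = 4330668864

4330668864


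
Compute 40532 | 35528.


0b1001111001010100 | 0b1000101011001000 = 0b1001111011011100 = 40668

40668


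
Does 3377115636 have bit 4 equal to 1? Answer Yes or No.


0b11001001010010101011000111110100, bit 4 = 1. Yes

Yes


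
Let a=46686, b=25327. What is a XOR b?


46686 ^ 25327 = 54449

54449


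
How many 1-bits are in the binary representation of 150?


0b10010110 has 4 set bits

4


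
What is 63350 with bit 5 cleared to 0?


63350 & ~(1 << 5) = 63318

63318


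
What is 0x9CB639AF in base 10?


9CB639AF hex = 2629188015 decimal

2629188015


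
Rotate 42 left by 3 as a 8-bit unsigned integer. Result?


Rotate 0b101010 left by 3 (8-bit) = 0b1010001 = 81

81


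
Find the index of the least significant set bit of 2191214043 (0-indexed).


0b10000010100110110100010111011011. Lowest set bit at position 0

0


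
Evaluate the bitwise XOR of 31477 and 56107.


0b111101011110101 ^ 0b1101101100101011 = 0b1010000111011110 = 41438

41438


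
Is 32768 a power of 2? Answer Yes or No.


0b1000000000000000. Only one bit set => Yes

Yes


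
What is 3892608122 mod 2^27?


3892608122 & 134217727 = 294010

294010


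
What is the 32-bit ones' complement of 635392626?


635392626 ^ 4294967295 = 3659574669

3659574669


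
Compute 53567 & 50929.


0b1101000100111111 & 0b1100011011110001 = 0b1100000000110001 = 49201

49201


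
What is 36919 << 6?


0b1001000000110111 << 6 = 0b1001000000110111000000 = 2362816

2362816


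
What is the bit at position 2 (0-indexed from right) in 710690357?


0b101010010111000100011000110101, position 2 = 1

1


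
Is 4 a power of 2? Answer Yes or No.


0b100. Only one bit set => Yes

Yes


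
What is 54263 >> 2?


0b1101001111110111 >> 2 = 0b11010011111101 = 13565

13565


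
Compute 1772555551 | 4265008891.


0b1101001101001110000110100011111 | 0b11111110001101101101111011111011 = 0b11111111101101111101111111111111 = 4290240511

4290240511


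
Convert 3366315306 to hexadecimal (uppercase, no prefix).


3366315306 = C8A5E52A hex

C8A5E52A


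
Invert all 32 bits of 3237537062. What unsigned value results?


3237537062 ^ 4294967295 = 1057430233

1057430233


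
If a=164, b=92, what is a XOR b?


164 ^ 92 = 248

248


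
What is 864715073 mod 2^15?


864715073 & 32767 = 321

321


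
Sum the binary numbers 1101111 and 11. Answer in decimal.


1101111 + 11 = 1110010 = 114

114


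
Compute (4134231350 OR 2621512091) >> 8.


Step 1: 4134231350 | 2621512091 = 4268449215
Step 2: 4268449215 >> 8 = 16673629

16673629


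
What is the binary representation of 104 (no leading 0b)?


104 = 1101000 in binary

1101000


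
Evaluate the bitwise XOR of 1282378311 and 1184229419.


0b1001100011011111000101001000111 ^ 0b1000110100101011110100000101011 = 0b1010111110100110001001101100 = 184181356

184181356


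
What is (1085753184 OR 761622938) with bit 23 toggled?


Step 1: 1085753184 | 761622938 = 1844934650
Step 2: 1844934650 ^ (1 << 23) = 1844934650 ^ 8388608 = 1836546042

1836546042


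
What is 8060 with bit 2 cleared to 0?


8060 & ~(1 << 2) = 8056

8056


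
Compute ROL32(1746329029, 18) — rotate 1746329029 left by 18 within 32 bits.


Rotate 0b1101000000101101101110111000101 left by 18 (32-bit) = 0b1110111000101011010000001011011 = 1997906011

1997906011


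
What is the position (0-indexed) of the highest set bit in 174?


0b10101110. Highest set bit at position 7

7


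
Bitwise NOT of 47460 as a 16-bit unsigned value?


~0b1011100101100100 = 0b100011010011011 = 18075 (16-bit unsigned)

18075


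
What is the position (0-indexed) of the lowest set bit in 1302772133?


0b1001101101001101011100110100101. Lowest set bit at position 0

0


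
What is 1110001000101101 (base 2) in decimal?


1110001000101101 in decimal = 57901

57901


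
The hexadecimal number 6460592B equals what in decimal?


6460592B hex = 1684035883 decimal

1684035883


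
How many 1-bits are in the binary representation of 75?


0b1001011 has 4 set bits

4


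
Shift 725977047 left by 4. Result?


0b101011010001011000011111010111 << 4 = 0b1010110100010110000111110101110000 = 11615632752

11615632752


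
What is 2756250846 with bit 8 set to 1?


2756250846 | (1 << 8) = 2756250846 | 256 = 2756251102

2756251102


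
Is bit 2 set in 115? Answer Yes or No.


0b1110011, bit 2 = 0. No

No


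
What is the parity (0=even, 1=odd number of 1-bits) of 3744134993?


0b11011111001010101111011101010001 has 20 ones => parity 0

0


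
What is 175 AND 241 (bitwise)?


0b10101111 & 0b11110001 = 0b10100001 = 161

161


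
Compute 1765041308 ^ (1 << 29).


1765041308 ^ (1 << 29) = 1765041308 ^ 536870912 = 1228170396

1228170396


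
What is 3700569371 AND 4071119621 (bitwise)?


0b11011100100100100011010100011011 & 0b11110010101010000101101100000101 = 0b11010000100000000001000100000001 = 3498053889

3498053889


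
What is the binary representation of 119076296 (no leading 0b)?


119076296 = 111000110001111010111001000 in binary

111000110001111010111001000


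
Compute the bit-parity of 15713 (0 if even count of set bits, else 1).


0b11110101100001 has 8 ones => parity 0

0


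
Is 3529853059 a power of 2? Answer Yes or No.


0b11010010011001010100100010000011. Multiple bits set => No

No
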